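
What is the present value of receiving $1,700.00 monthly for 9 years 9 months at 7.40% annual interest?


Present value of an ordinary annuity: PV = PMT × (1 − (1 + r)^(−n)) / r
Monthly rate r = 0.074/12 ≈ 0.00616667, n = 117
PV = $1,700.00 × (1 − (1 + 0.074/12)^(−117)) / (0.074/12)
PV = $1,700.00 × 83.172866
PV = $141,393.87

PV = PMT × (1-(1+r)^(-n))/r = $141,393.87


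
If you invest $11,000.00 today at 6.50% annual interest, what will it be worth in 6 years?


Future value formula: FV = PV × (1 + r)^t
FV = $11,000.00 × (1 + 0.065)^6
FV = $11,000.00 × 1.4591423
FV = $16,050.57

FV = PV × (1 + r)^t = $16,050.57


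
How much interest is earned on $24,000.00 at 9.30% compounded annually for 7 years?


Compound interest earned = final amount − principal.
A = P(1 + r/n)^(nt) = $24,000.00 × (1 + 0.093/1)^(1 × 7) = $44,725.21
Interest = A − P = $44,725.21 − $24,000.00 = $20,725.21

Interest = A - P = $20,725.21


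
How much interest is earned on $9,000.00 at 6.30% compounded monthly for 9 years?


Compound interest earned = final amount − principal.
A = P(1 + r/n)^(nt) = $9,000.00 × (1 + 0.063/12)^(12 × 9) = $15,843.22
Interest = A − P = $15,843.22 − $9,000.00 = $6,843.22

Interest = A - P = $6,843.22


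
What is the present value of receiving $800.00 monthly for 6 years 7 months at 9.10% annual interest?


Present value of an ordinary annuity: PV = PMT × (1 − (1 + r)^(−n)) / r
Monthly rate r = 0.091/12 ≈ 0.00758333, n = 79
PV = $800.00 × (1 − (1 + 0.091/12)^(−79)) / (0.091/12)
PV = $800.00 × 59.267096
PV = $47,413.68

PV = PMT × (1-(1+r)^(-n))/r = $47,413.68


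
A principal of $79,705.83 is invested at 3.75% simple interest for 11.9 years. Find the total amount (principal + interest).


Total amount formula: A = P(1 + rt) = P + P·r·t
Interest: I = P × r × t = $79,705.83 × 0.0375 × 11.9 = $35,568.73
A = P + I = $79,705.83 + $35,568.73 = $115,274.56

A = P + I = P(1 + rt) = $115,274.56


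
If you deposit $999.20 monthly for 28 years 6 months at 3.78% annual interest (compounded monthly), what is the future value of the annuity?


Future value of an ordinary annuity: FV = PMT × ((1 + r)^n − 1) / r
Monthly rate r = 0.0378/12 = 0.00315, n = 342
FV = $999.20 × ((1 + 0.0378/12)^342 − 1) / (0.0378/12)
FV = $999.20 × 613.260756
FV = $612,770.15

FV = PMT × ((1+r)^n - 1)/r = $612,770.15


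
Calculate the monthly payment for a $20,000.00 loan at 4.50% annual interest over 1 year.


Loan payment formula: PMT = PV × r / (1 − (1 + r)^(−n))
Monthly rate r = 0.045/12 = 0.00375, n = 12 months
Denominator: 1 − (1 + 0.045/12)^(−12) = 0.043922
PMT = $20,000.00 × (0.045/12) / 0.043922
PMT = $1,707.57 per month

PMT = PV × r / (1-(1+r)^(-n)) = $1,707.57/month


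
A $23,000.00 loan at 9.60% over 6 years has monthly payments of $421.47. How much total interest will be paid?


Total paid over the life of the loan = PMT × n.
Total paid = $421.47 × 72 = $30,345.84
Total interest = total paid − principal = $30,345.84 − $23,000.00 = $7,345.84

Total interest = (PMT × n) - PV = $7,345.84


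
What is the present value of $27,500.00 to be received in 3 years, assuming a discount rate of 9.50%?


Present value formula: PV = FV / (1 + r)^t
PV = $27,500.00 / (1 + 0.095)^3
PV = $27,500.00 / 1.3129324
PV = $20,945.48

PV = FV / (1 + r)^t = $20,945.48


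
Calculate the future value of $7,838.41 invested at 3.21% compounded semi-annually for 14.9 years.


Compound interest formula: A = P(1 + r/n)^(nt)
A = $7,838.41 × (1 + 0.0321/2)^(2 × 14.9)
Growth factor: (1 + 0.0321/2)^29.8 = 1.607198
A = $7,838.41 × 1.607198
A = $12,597.88

A = P(1 + r/n)^(nt) = $12,597.88


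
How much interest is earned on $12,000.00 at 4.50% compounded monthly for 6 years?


Compound interest earned = final amount − principal.
A = P(1 + r/n)^(nt) = $12,000.00 × (1 + 0.045/12)^(12 × 6) = $15,711.64
Interest = A − P = $15,711.64 − $12,000.00 = $3,711.64

Interest = A - P = $3,711.64


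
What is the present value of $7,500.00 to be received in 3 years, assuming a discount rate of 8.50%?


Present value formula: PV = FV / (1 + r)^t
PV = $7,500.00 / (1 + 0.085)^3
PV = $7,500.00 / 1.277289
PV = $5,871.81

PV = FV / (1 + r)^t = $5,871.81


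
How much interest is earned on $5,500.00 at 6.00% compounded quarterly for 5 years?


Compound interest earned = final amount − principal.
A = P(1 + r/n)^(nt) = $5,500.00 × (1 + 0.06/4)^(4 × 5) = $7,407.70
Interest = A − P = $7,407.70 − $5,500.00 = $1,907.70

Interest = A - P = $1,907.70


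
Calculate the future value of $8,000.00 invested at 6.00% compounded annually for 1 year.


Compound interest formula: A = P(1 + r/n)^(nt)
A = $8,000.00 × (1 + 0.06/1)^(1 × 1)
Growth factor: (1 + 0.06/1)^1 = 1.060000
A = $8,000.00 × 1.060000
A = $8,480.00

A = P(1 + r/n)^(nt) = $8,480.00


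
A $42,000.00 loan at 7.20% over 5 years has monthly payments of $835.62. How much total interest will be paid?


Total paid over the life of the loan = PMT × n.
Total paid = $835.62 × 60 = $50,137.20
Total interest = total paid − principal = $50,137.20 − $42,000.00 = $8,137.20

Total interest = (PMT × n) - PV = $8,137.20


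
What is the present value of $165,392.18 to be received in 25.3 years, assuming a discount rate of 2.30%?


Present value formula: PV = FV / (1 + r)^t
PV = $165,392.18 / (1 + 0.023)^25.3
PV = $165,392.18 / 1.7776798
PV = $93,038.23

PV = FV / (1 + r)^t = $93,038.23


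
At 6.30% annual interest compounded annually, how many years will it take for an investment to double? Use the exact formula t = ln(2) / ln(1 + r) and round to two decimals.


Doubling condition: (1 + r)^t = 2
Take ln of both sides: t × ln(1 + r) = ln(2)
t = ln(2) / ln(1 + r)
t = 0.693147 / 0.061095
t = 11.35

t = ln(2) / ln(1 + r) = 11.35 years


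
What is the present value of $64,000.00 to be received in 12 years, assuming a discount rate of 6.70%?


Present value formula: PV = FV / (1 + r)^t
PV = $64,000.00 / (1 + 0.067)^12
PV = $64,000.00 / 2.1775746
PV = $29,390.50

PV = FV / (1 + r)^t = $29,390.50


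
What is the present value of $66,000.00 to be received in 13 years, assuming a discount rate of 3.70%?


Present value formula: PV = FV / (1 + r)^t
PV = $66,000.00 / (1 + 0.037)^13
PV = $66,000.00 / 1.6037026
PV = $41,154.76

PV = FV / (1 + r)^t = $41,154.76


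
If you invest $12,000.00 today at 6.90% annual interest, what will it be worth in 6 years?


Future value formula: FV = PV × (1 + r)^t
FV = $12,000.00 × (1 + 0.069)^6
FV = $12,000.00 × 1.492335
FV = $17,908.02

FV = PV × (1 + r)^t = $17,908.02


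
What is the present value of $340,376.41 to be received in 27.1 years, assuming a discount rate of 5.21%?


Present value formula: PV = FV / (1 + r)^t
PV = $340,376.41 / (1 + 0.0521)^27.1
PV = $340,376.41 / 3.9604566
PV = $85,943.73

PV = FV / (1 + r)^t = $85,943.73


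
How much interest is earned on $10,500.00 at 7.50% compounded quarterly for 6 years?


Compound interest earned = final amount − principal.
A = P(1 + r/n)^(nt) = $10,500.00 × (1 + 0.075/4)^(4 × 6) = $16,398.81
Interest = A − P = $16,398.81 − $10,500.00 = $5,898.81

Interest = A - P = $5,898.81


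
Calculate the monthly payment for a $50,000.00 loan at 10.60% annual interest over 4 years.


Loan payment formula: PMT = PV × r / (1 − (1 + r)^(−n))
Monthly rate r = 0.106/12 ≈ 0.00883333, n = 48 months
Denominator: 1 − (1 + 0.106/12)^(−48) = 0.3443566
PMT = $50,000.00 × (0.106/12) / 0.3443566
PMT = $1,282.59 per month

PMT = PV × r / (1-(1+r)^(-n)) = $1,282.59/month


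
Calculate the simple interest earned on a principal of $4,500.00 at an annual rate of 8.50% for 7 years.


Simple interest formula: I = P × r × t
I = $4,500.00 × 0.085 × 7
I = $2,677.50

I = P × r × t = $2,677.50


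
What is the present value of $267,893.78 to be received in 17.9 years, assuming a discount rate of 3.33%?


Present value formula: PV = FV / (1 + r)^t
PV = $267,893.78 / (1 + 0.0333)^17.9
PV = $267,893.78 / 1.7974346
PV = $149,042.30

PV = FV / (1 + r)^t = $149,042.30


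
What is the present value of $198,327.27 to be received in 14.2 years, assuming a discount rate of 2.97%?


Present value formula: PV = FV / (1 + r)^t
PV = $198,327.27 / (1 + 0.0297)^14.2
PV = $198,327.27 / 1.5152773
PV = $130,885.13

PV = FV / (1 + r)^t = $130,885.13


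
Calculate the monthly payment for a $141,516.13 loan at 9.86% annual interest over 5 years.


Loan payment formula: PMT = PV × r / (1 − (1 + r)^(−n))
Monthly rate r = 0.0986/12 ≈ 0.00821667, n = 60 months
Denominator: 1 − (1 + 0.0986/12)^(−60) = 0.387977
PMT = $141,516.13 × (0.0986/12) / 0.387977
PMT = $2,997.06 per month

PMT = PV × r / (1-(1+r)^(-n)) = $2,997.06/month


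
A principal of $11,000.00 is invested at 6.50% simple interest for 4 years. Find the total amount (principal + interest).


Total amount formula: A = P(1 + rt) = P + P·r·t
Interest: I = P × r × t = $11,000.00 × 0.065 × 4 = $2,860.00
A = P + I = $11,000.00 + $2,860.00 = $13,860.00

A = P + I = P(1 + rt) = $13,860.00


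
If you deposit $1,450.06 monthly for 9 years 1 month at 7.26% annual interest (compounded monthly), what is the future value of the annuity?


Future value of an ordinary annuity: FV = PMT × ((1 + r)^n − 1) / r
Monthly rate r = 0.0726/12 = 0.00605, n = 109
FV = $1,450.06 × ((1 + 0.0726/12)^109 − 1) / (0.0726/12)
FV = $1,450.06 × 153.700880
FV = $222,875.50

FV = PMT × ((1+r)^n - 1)/r = $222,875.50


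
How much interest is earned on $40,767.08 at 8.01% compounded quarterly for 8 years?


Compound interest earned = final amount − principal.
A = P(1 + r/n)^(nt) = $40,767.08 × (1 + 0.0801/4)^(4 × 8) = $76,887.50
Interest = A − P = $76,887.50 − $40,767.08 = $36,120.42

Interest = A - P = $36,120.42


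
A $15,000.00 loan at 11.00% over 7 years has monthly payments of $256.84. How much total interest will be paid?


Total paid over the life of the loan = PMT × n.
Total paid = $256.84 × 84 = $21,574.56
Total interest = total paid − principal = $21,574.56 − $15,000.00 = $6,574.56

Total interest = (PMT × n) - PV = $6,574.56


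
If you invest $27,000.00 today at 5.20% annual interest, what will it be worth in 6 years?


Future value formula: FV = PV × (1 + r)^t
FV = $27,000.00 × (1 + 0.052)^6
FV = $27,000.00 × 1.355484
FV = $36,598.07

FV = PV × (1 + r)^t = $36,598.07


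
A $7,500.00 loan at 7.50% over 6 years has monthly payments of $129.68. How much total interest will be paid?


Total paid over the life of the loan = PMT × n.
Total paid = $129.68 × 72 = $9,336.96
Total interest = total paid − principal = $9,336.96 − $7,500.00 = $1,836.96

Total interest = (PMT × n) - PV = $1,836.96


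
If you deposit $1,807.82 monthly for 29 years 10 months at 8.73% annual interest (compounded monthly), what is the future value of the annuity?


Future value of an ordinary annuity: FV = PMT × ((1 + r)^n − 1) / r
Monthly rate r = 0.0873/12 = 0.007275, n = 358
FV = $1,807.82 × ((1 + 0.0873/12)^358 − 1) / (0.0873/12)
FV = $1,807.82 × 1704.038796
FV = $3,080,595.42

FV = PMT × ((1+r)^n - 1)/r = $3,080,595.42


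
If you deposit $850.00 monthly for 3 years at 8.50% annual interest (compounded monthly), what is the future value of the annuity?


Future value of an ordinary annuity: FV = PMT × ((1 + r)^n − 1) / r
Monthly rate r = 0.085/12 ≈ 0.00708333, n = 36
FV = $850.00 × ((1 + 0.085/12)^36 − 1) / (0.085/12)
FV = $850.00 × 40.842659
FV = $34,716.26

FV = PMT × ((1+r)^n - 1)/r = $34,716.26


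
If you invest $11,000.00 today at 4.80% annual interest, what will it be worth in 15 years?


Future value formula: FV = PV × (1 + r)^t
FV = $11,000.00 × (1 + 0.048)^15
FV = $11,000.00 × 2.0203157
FV = $22,223.47

FV = PV × (1 + r)^t = $22,223.47


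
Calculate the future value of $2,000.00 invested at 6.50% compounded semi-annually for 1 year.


Compound interest formula: A = P(1 + r/n)^(nt)
A = $2,000.00 × (1 + 0.065/2)^(2 × 1)
Growth factor: (1 + 0.065/2)^2 = 1.066056
A = $2,000.00 × 1.066056
A = $2,132.11

A = P(1 + r/n)^(nt) = $2,132.11


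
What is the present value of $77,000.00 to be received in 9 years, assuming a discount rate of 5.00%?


Present value formula: PV = FV / (1 + r)^t
PV = $77,000.00 / (1 + 0.05)^9
PV = $77,000.00 / 1.551328
PV = $49,634.89

PV = FV / (1 + r)^t = $49,634.89


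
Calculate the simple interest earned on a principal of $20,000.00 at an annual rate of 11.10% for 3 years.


Simple interest formula: I = P × r × t
I = $20,000.00 × 0.111 × 3
I = $6,660.00

I = P × r × t = $6,660.00


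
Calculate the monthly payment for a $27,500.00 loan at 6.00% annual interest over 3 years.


Loan payment formula: PMT = PV × r / (1 − (1 + r)^(−n))
Monthly rate r = 0.06/12 = 0.005, n = 36 months
Denominator: 1 − (1 + 0.06/12)^(−36) = 0.164355
PMT = $27,500.00 × (0.06/12) / 0.164355
PMT = $836.60 per month

PMT = PV × r / (1-(1+r)^(-n)) = $836.60/month


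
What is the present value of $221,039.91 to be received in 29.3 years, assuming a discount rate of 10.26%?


Present value formula: PV = FV / (1 + r)^t
PV = $221,039.91 / (1 + 0.1026)^29.3
PV = $221,039.91 / 17.492305
PV = $12,636.41

PV = FV / (1 + r)^t = $12,636.41


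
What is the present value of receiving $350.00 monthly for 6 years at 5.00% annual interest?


Present value of an ordinary annuity: PV = PMT × (1 − (1 + r)^(−n)) / r
Monthly rate r = 0.05/12 ≈ 0.00416667, n = 72
PV = $350.00 × (1 − (1 + 0.05/12)^(−72)) / (0.05/12)
PV = $350.00 × 62.092777
PV = $21,732.47

PV = PMT × (1-(1+r)^(-n))/r = $21,732.47


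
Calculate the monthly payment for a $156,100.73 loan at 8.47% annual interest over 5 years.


Loan payment formula: PMT = PV × r / (1 − (1 + r)^(−n))
Monthly rate r = 0.0847/12 ≈ 0.00705833, n = 60 months
Denominator: 1 − (1 + 0.0847/12)^(−60) = 0.344274
PMT = $156,100.73 × (0.0847/12) / 0.344274
PMT = $3,200.39 per month

PMT = PV × r / (1-(1+r)^(-n)) = $3,200.39/month


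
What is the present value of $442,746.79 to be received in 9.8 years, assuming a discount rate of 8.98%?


Present value formula: PV = FV / (1 + r)^t
PV = $442,746.79 / (1 + 0.0898)^9.8
PV = $442,746.79 / 2.3227297
PV = $190,614.86

PV = FV / (1 + r)^t = $190,614.86


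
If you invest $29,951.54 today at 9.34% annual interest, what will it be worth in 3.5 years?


Future value formula: FV = PV × (1 + r)^t
FV = $29,951.54 × (1 + 0.0934)^3.5
FV = $29,951.54 × 1.3668685
FV = $40,939.82

FV = PV × (1 + r)^t = $40,939.82


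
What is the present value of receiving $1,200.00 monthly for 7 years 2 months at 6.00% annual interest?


Present value of an ordinary annuity: PV = PMT × (1 − (1 + r)^(−n)) / r
Monthly rate r = 0.06/12 = 0.005, n = 86
PV = $1,200.00 × (1 − (1 + 0.06/12)^(−86)) / (0.06/12)
PV = $1,200.00 × 69.758711
PV = $83,710.45

PV = PMT × (1-(1+r)^(-n))/r = $83,710.45


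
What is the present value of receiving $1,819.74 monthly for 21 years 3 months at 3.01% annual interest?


Present value of an ordinary annuity: PV = PMT × (1 − (1 + r)^(−n)) / r
Monthly rate r = 0.0301/12 ≈ 0.00250833, n = 255
PV = $1,819.74 × (1 − (1 + 0.0301/12)^(−255)) / (0.0301/12)
PV = $1,819.74 × 188.207518
PV = $342,488.75

PV = PMT × (1-(1+r)^(-n))/r = $342,488.75


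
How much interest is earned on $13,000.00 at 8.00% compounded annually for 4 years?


Compound interest earned = final amount − principal.
A = P(1 + r/n)^(nt) = $13,000.00 × (1 + 0.08/1)^(1 × 4) = $17,686.36
Interest = A − P = $17,686.36 − $13,000.00 = $4,686.36

Interest = A - P = $4,686.36


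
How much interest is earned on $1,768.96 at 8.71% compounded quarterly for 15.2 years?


Compound interest earned = final amount − principal.
A = P(1 + r/n)^(nt) = $1,768.96 × (1 + 0.0871/4)^(4 × 15.2) = $6,554.18
Interest = A − P = $6,554.18 − $1,768.96 = $4,785.22

Interest = A - P = $4,785.22


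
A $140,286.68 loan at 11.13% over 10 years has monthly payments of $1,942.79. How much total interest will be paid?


Total paid over the life of the loan = PMT × n.
Total paid = $1,942.79 × 120 = $233,134.80
Total interest = total paid − principal = $233,134.80 − $140,286.68 = $92,848.12

Total interest = (PMT × n) - PV = $92,848.12


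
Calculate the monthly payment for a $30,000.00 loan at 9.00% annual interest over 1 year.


Loan payment formula: PMT = PV × r / (1 − (1 + r)^(−n))
Monthly rate r = 0.09/12 = 0.0075, n = 12 months
Denominator: 1 − (1 + 0.09/12)^(−12) = 0.085762
PMT = $30,000.00 × (0.09/12) / 0.085762
PMT = $2,623.54 per month

PMT = PV × r / (1-(1+r)^(-n)) = $2,623.54/month


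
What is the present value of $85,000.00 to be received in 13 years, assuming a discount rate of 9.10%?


Present value formula: PV = FV / (1 + r)^t
PV = $85,000.00 / (1 + 0.091)^13
PV = $85,000.00 / 3.102571
PV = $27,396.63

PV = FV / (1 + r)^t = $27,396.63


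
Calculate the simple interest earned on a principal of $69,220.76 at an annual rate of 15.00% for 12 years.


Simple interest formula: I = P × r × t
I = $69,220.76 × 0.15 × 12
I = $124,597.37

I = P × r × t = $124,597.37


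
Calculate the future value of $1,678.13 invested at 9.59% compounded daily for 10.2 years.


Compound interest formula: A = P(1 + r/n)^(nt)
A = $1,678.13 × (1 + 0.0959/365)^(365 × 10.2)
Growth factor: (1 + 0.0959/365)^3723 = 2.659270
A = $1,678.13 × 2.659270
A = $4,462.60

A = P(1 + r/n)^(nt) = $4,462.60


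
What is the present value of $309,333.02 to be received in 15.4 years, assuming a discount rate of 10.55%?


Present value formula: PV = FV / (1 + r)^t
PV = $309,333.02 / (1 + 0.1055)^15.4
PV = $309,333.02 / 4.686026
PV = $66,011.80

PV = FV / (1 + r)^t = $66,011.80


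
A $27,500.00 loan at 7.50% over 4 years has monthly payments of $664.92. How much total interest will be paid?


Total paid over the life of the loan = PMT × n.
Total paid = $664.92 × 48 = $31,916.16
Total interest = total paid − principal = $31,916.16 − $27,500.00 = $4,416.16

Total interest = (PMT × n) - PV = $4,416.16


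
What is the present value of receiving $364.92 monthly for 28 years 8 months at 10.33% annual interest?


Present value of an ordinary annuity: PV = PMT × (1 − (1 + r)^(−n)) / r
Monthly rate r = 0.1033/12 ≈ 0.00860833, n = 344
PV = $364.92 × (1 − (1 + 0.1033/12)^(−344)) / (0.1033/12)
PV = $364.92 × 110.077827
PV = $40,169.60

PV = PMT × (1-(1+r)^(-n))/r = $40,169.60


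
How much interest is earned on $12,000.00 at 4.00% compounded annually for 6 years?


Compound interest earned = final amount − principal.
A = P(1 + r/n)^(nt) = $12,000.00 × (1 + 0.04/1)^(1 × 6) = $15,183.83
Interest = A − P = $15,183.83 − $12,000.00 = $3,183.83

Interest = A - P = $3,183.83


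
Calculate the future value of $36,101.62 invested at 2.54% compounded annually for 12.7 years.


Compound interest formula: A = P(1 + r/n)^(nt)
A = $36,101.62 × (1 + 0.0254/1)^(1 × 12.7)
Growth factor: (1 + 0.0254/1)^12.7 = 1.375134
A = $36,101.62 × 1.375134
A = $49,644.57

A = P(1 + r/n)^(nt) = $49,644.57


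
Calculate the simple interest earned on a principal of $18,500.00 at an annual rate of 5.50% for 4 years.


Simple interest formula: I = P × r × t
I = $18,500.00 × 0.055 × 4
I = $4,070.00

I = P × r × t = $4,070.00


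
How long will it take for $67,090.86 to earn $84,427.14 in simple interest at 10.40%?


Rearrange the simple interest formula for t:
I = P × r × t  ⇒  t = I / (P × r)
t = $84,427.14 / ($67,090.86 × 0.104)
t = 12.1

t = I/(P×r) = 12.1 years


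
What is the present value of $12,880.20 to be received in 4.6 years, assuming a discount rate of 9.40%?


Present value formula: PV = FV / (1 + r)^t
PV = $12,880.20 / (1 + 0.094)^4.6
PV = $12,880.20 / 1.511749
PV = $8,520.07

PV = FV / (1 + r)^t = $8,520.07


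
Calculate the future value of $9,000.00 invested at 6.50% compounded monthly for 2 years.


Compound interest formula: A = P(1 + r/n)^(nt)
A = $9,000.00 × (1 + 0.065/12)^(12 × 2)
Growth factor: (1 + 0.065/12)^24 = 1.138429
A = $9,000.00 × 1.138429
A = $10,245.86

A = P(1 + r/n)^(nt) = $10,245.86


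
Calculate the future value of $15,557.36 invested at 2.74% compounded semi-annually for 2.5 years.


Compound interest formula: A = P(1 + r/n)^(nt)
A = $15,557.36 × (1 + 0.0274/2)^(2 × 2.5)
Growth factor: (1 + 0.0274/2)^5 = 1.070403
A = $15,557.36 × 1.070403
A = $16,652.64

A = P(1 + r/n)^(nt) = $16,652.64


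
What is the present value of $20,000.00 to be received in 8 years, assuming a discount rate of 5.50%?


Present value formula: PV = FV / (1 + r)^t
PV = $20,000.00 / (1 + 0.055)^8
PV = $20,000.00 / 1.5346865
PV = $13,031.98

PV = FV / (1 + r)^t = $13,031.98


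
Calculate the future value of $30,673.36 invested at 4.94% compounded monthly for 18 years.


Compound interest formula: A = P(1 + r/n)^(nt)
A = $30,673.36 × (1 + 0.0494/12)^(12 × 18)
Growth factor: (1 + 0.0494/12)^216 = 2.4287452
A = $30,673.36 × 2.4287452
A = $74,497.78

A = P(1 + r/n)^(nt) = $74,497.78


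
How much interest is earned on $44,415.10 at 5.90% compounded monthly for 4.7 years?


Compound interest earned = final amount − principal.
A = P(1 + r/n)^(nt) = $44,415.10 × (1 + 0.059/12)^(12 × 4.7) = $58,568.68
Interest = A − P = $58,568.68 − $44,415.10 = $14,153.58

Interest = A - P = $14,153.58


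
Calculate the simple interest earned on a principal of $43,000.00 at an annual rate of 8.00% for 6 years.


Simple interest formula: I = P × r × t
I = $43,000.00 × 0.08 × 6
I = $20,640.00

I = P × r × t = $20,640.00


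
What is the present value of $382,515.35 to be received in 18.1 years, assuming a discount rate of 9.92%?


Present value formula: PV = FV / (1 + r)^t
PV = $382,515.35 / (1 + 0.0992)^18.1
PV = $382,515.35 / 5.5397304
PV = $69,049.45

PV = FV / (1 + r)^t = $69,049.45


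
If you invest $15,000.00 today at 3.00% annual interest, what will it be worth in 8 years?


Future value formula: FV = PV × (1 + r)^t
FV = $15,000.00 × (1 + 0.03)^8
FV = $15,000.00 × 1.266770
FV = $19,001.55

FV = PV × (1 + r)^t = $19,001.55


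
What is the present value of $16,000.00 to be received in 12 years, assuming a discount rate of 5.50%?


Present value formula: PV = FV / (1 + r)^t
PV = $16,000.00 / (1 + 0.055)^12
PV = $16,000.00 / 1.9012075
PV = $8,415.70

PV = FV / (1 + r)^t = $8,415.70


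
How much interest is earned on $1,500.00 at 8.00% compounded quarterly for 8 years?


Compound interest earned = final amount − principal.
A = P(1 + r/n)^(nt) = $1,500.00 × (1 + 0.08/4)^(4 × 8) = $2,826.81
Interest = A − P = $2,826.81 − $1,500.00 = $1,326.81

Interest = A - P = $1,326.81


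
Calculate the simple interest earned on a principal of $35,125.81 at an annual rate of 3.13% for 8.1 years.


Simple interest formula: I = P × r × t
I = $35,125.81 × 0.0313 × 8.1
I = $8,905.45

I = P × r × t = $8,905.45


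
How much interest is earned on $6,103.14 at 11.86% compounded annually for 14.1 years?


Compound interest earned = final amount − principal.
A = P(1 + r/n)^(nt) = $6,103.14 × (1 + 0.1186/1)^(1 × 14.1) = $29,639.32
Interest = A − P = $29,639.32 − $6,103.14 = $23,536.18

Interest = A - P = $23,536.18


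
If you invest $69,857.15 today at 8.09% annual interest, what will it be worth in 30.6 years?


Future value formula: FV = PV × (1 + r)^t
FV = $69,857.15 × (1 + 0.0809)^30.6
FV = $69,857.15 × 10.8102768
FV = $755,175.13

FV = PV × (1 + r)^t = $755,175.13


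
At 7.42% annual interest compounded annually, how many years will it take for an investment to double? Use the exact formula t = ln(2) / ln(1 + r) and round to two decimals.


Doubling condition: (1 + r)^t = 2
Take ln of both sides: t × ln(1 + r) = ln(2)
t = ln(2) / ln(1 + r)
t = 0.693147 / 0.071576
t = 9.68

t = ln(2) / ln(1 + r) = 9.68 years


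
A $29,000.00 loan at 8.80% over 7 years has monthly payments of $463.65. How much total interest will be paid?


Total paid over the life of the loan = PMT × n.
Total paid = $463.65 × 84 = $38,946.60
Total interest = total paid − principal = $38,946.60 − $29,000.00 = $9,946.60

Total interest = (PMT × n) - PV = $9,946.60


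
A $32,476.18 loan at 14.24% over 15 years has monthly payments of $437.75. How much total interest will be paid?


Total paid over the life of the loan = PMT × n.
Total paid = $437.75 × 180 = $78,795.00
Total interest = total paid − principal = $78,795.00 − $32,476.18 = $46,318.82

Total interest = (PMT × n) - PV = $46,318.82


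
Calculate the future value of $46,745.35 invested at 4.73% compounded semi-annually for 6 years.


Compound interest formula: A = P(1 + r/n)^(nt)
A = $46,745.35 × (1 + 0.0473/2)^(2 × 6)
Growth factor: (1 + 0.0473/2)^12 = 1.3237863
A = $46,745.35 × 1.3237863
A = $61,880.85

A = P(1 + r/n)^(nt) = $61,880.85


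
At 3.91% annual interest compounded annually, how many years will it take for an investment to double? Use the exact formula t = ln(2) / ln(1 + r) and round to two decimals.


Doubling condition: (1 + r)^t = 2
Take ln of both sides: t × ln(1 + r) = ln(2)
t = ln(2) / ln(1 + r)
t = 0.693147 / 0.038355
t = 18.07

t = ln(2) / ln(1 + r) = 18.07 years


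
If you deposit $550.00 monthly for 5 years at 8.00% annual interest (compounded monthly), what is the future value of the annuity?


Future value of an ordinary annuity: FV = PMT × ((1 + r)^n − 1) / r
Monthly rate r = 0.08/12 ≈ 0.00666667, n = 60
FV = $550.00 × ((1 + 0.08/12)^60 − 1) / (0.08/12)
FV = $550.00 × 73.476856
FV = $40,412.27

FV = PMT × ((1+r)^n - 1)/r = $40,412.27


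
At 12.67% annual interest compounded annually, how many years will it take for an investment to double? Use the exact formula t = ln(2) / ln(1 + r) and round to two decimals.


Doubling condition: (1 + r)^t = 2
Take ln of both sides: t × ln(1 + r) = ln(2)
t = ln(2) / ln(1 + r)
t = 0.693147 / 0.119293
t = 5.81

t = ln(2) / ln(1 + r) = 5.81 years


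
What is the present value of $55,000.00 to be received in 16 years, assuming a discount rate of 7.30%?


Present value formula: PV = FV / (1 + r)^t
PV = $55,000.00 / (1 + 0.073)^16
PV = $55,000.00 / 3.087419
PV = $17,814.23

PV = FV / (1 + r)^t = $17,814.23


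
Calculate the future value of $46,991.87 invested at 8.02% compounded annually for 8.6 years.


Compound interest formula: A = P(1 + r/n)^(nt)
A = $46,991.87 × (1 + 0.0802/1)^(1 × 8.6)
Growth factor: (1 + 0.0802/1)^8.6 = 1.9414933
A = $46,991.87 × 1.9414933
A = $91,234.40

A = P(1 + r/n)^(nt) = $91,234.40


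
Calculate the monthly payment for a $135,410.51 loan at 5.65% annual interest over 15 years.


Loan payment formula: PMT = PV × r / (1 − (1 + r)^(−n))
Monthly rate r = 0.0565/12 ≈ 0.00470833, n = 180 months
Denominator: 1 − (1 + 0.0565/12)^(−180) = 0.570662
PMT = $135,410.51 × (0.0565/12) / 0.570662
PMT = $1,117.22 per month

PMT = PV × r / (1-(1+r)^(-n)) = $1,117.22/month


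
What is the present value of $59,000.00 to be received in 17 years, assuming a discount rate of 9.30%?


Present value formula: PV = FV / (1 + r)^t
PV = $59,000.00 / (1 + 0.093)^17
PV = $59,000.00 / 4.534639
PV = $13,010.96

PV = FV / (1 + r)^t = $13,010.96


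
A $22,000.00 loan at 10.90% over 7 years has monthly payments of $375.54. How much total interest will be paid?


Total paid over the life of the loan = PMT × n.
Total paid = $375.54 × 84 = $31,545.36
Total interest = total paid − principal = $31,545.36 − $22,000.00 = $9,545.36

Total interest = (PMT × n) - PV = $9,545.36


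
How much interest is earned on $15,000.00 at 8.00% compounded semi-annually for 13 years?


Compound interest earned = final amount − principal.
A = P(1 + r/n)^(nt) = $15,000.00 × (1 + 0.08/2)^(2 × 13) = $41,587.05
Interest = A − P = $41,587.05 − $15,000.00 = $26,587.05

Interest = A - P = $26,587.05


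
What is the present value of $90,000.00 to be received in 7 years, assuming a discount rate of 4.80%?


Present value formula: PV = FV / (1 + r)^t
PV = $90,000.00 / (1 + 0.048)^7
PV = $90,000.00 / 1.388446
PV = $64,820.67

PV = FV / (1 + r)^t = $64,820.67


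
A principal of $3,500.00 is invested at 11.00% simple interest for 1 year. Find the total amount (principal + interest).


Total amount formula: A = P(1 + rt) = P + P·r·t
Interest: I = P × r × t = $3,500.00 × 0.11 × 1 = $385.00
A = P + I = $3,500.00 + $385.00 = $3,885.00

A = P + I = P(1 + rt) = $3,885.00


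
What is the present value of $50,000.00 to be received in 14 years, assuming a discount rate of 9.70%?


Present value formula: PV = FV / (1 + r)^t
PV = $50,000.00 / (1 + 0.097)^14
PV = $50,000.00 / 3.655045
PV = $13,679.72

PV = FV / (1 + r)^t = $13,679.72


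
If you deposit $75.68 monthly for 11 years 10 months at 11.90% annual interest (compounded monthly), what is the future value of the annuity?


Future value of an ordinary annuity: FV = PMT × ((1 + r)^n − 1) / r
Monthly rate r = 0.119/12 ≈ 0.00991667, n = 142
FV = $75.68 × ((1 + 0.119/12)^142 − 1) / (0.119/12)
FV = $75.68 × 308.590816
FV = $23,354.15

FV = PMT × ((1+r)^n - 1)/r = $23,354.15


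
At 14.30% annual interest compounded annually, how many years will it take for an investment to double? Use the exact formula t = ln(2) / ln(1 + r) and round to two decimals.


Doubling condition: (1 + r)^t = 2
Take ln of both sides: t × ln(1 + r) = ln(2)
t = ln(2) / ln(1 + r)
t = 0.693147 / 0.133656
t = 5.19

t = ln(2) / ln(1 + r) = 5.19 years


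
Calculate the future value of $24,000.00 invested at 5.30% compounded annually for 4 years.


Compound interest formula: A = P(1 + r/n)^(nt)
A = $24,000.00 × (1 + 0.053/1)^(1 × 4)
Growth factor: (1 + 0.053/1)^4 = 1.2294574
A = $24,000.00 × 1.2294574
A = $29,506.98

A = P(1 + r/n)^(nt) = $29,506.98


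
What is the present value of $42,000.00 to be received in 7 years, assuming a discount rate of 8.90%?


Present value formula: PV = FV / (1 + r)^t
PV = $42,000.00 / (1 + 0.089)^7
PV = $42,000.00 / 1.816332
PV = $23,123.53

PV = FV / (1 + r)^t = $23,123.53


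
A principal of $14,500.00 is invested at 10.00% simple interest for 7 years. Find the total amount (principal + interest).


Total amount formula: A = P(1 + rt) = P + P·r·t
Interest: I = P × r × t = $14,500.00 × 0.1 × 7 = $10,150.00
A = P + I = $14,500.00 + $10,150.00 = $24,650.00

A = P + I = P(1 + rt) = $24,650.00


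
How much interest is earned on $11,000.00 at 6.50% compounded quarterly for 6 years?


Compound interest earned = final amount − principal.
A = P(1 + r/n)^(nt) = $11,000.00 × (1 + 0.065/4)^(4 × 6) = $16,195.94
Interest = A − P = $16,195.94 − $11,000.00 = $5,195.94

Interest = A - P = $5,195.94


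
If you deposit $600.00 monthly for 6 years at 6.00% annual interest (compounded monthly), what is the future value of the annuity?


Future value of an ordinary annuity: FV = PMT × ((1 + r)^n − 1) / r
Monthly rate r = 0.06/12 = 0.005, n = 72
FV = $600.00 × ((1 + 0.06/12)^72 − 1) / (0.06/12)
FV = $600.00 × 86.408856
FV = $51,845.31

FV = PMT × ((1+r)^n - 1)/r = $51,845.31


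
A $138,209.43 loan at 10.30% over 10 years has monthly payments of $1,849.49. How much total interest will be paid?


Total paid over the life of the loan = PMT × n.
Total paid = $1,849.49 × 120 = $221,938.80
Total interest = total paid − principal = $221,938.80 − $138,209.43 = $83,729.37

Total interest = (PMT × n) - PV = $83,729.37


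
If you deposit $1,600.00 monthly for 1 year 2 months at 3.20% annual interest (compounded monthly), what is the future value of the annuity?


Future value of an ordinary annuity: FV = PMT × ((1 + r)^n − 1) / r
Monthly rate r = 0.032/12 ≈ 0.00266667, n = 14
FV = $1,600.00 × ((1 + 0.032/12)^14 − 1) / (0.032/12)
FV = $1,600.00 × 14.245274
FV = $22,792.44

FV = PMT × ((1+r)^n - 1)/r = $22,792.44


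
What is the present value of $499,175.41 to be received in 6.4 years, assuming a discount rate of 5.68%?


Present value formula: PV = FV / (1 + r)^t
PV = $499,175.41 / (1 + 0.0568)^6.4
PV = $499,175.41 / 1.42414415
PV = $350,509.05

PV = FV / (1 + r)^t = $350,509.05


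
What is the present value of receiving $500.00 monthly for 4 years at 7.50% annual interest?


Present value of an ordinary annuity: PV = PMT × (1 − (1 + r)^(−n)) / r
Monthly rate r = 0.075/12 = 0.00625, n = 48
PV = $500.00 × (1 − (1 + 0.075/12)^(−48)) / (0.075/12)
PV = $500.00 × 41.358371
PV = $20,679.19

PV = PMT × (1-(1+r)^(-n))/r = $20,679.19


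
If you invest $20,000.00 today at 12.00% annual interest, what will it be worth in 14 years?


Future value formula: FV = PV × (1 + r)^t
FV = $20,000.00 × (1 + 0.12)^14
FV = $20,000.00 × 4.8871123
FV = $97,742.25

FV = PV × (1 + r)^t = $97,742.25


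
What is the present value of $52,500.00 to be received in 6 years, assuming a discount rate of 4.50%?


Present value formula: PV = FV / (1 + r)^t
PV = $52,500.00 / (1 + 0.045)^6
PV = $52,500.00 / 1.302260
PV = $40,314.53

PV = FV / (1 + r)^t = $40,314.53


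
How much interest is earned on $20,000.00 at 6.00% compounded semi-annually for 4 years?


Compound interest earned = final amount − principal.
A = P(1 + r/n)^(nt) = $20,000.00 × (1 + 0.06/2)^(2 × 4) = $25,335.40
Interest = A − P = $25,335.40 − $20,000.00 = $5,335.40

Interest = A - P = $5,335.40


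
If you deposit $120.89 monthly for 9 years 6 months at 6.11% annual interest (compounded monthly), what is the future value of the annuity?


Future value of an ordinary annuity: FV = PMT × ((1 + r)^n − 1) / r
Monthly rate r = 0.0611/12 ≈ 0.00509167, n = 114
FV = $120.89 × ((1 + 0.0611/12)^114 − 1) / (0.0611/12)
FV = $120.89 × 154.018866
FV = $18,619.34

FV = PMT × ((1+r)^n - 1)/r = $18,619.34


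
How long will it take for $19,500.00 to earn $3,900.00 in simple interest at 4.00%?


Rearrange the simple interest formula for t:
I = P × r × t  ⇒  t = I / (P × r)
t = $3,900.00 / ($19,500.00 × 0.04)
t = 5

t = I/(P×r) = 5 years


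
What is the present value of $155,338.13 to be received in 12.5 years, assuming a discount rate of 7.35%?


Present value formula: PV = FV / (1 + r)^t
PV = $155,338.13 / (1 + 0.0735)^12.5
PV = $155,338.13 / 2.4267532
PV = $64,010.68

PV = FV / (1 + r)^t = $64,010.68


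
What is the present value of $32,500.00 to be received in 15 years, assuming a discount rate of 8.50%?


Present value formula: PV = FV / (1 + r)^t
PV = $32,500.00 / (1 + 0.085)^15
PV = $32,500.00 / 3.399743
PV = $9,559.55

PV = FV / (1 + r)^t = $9,559.55


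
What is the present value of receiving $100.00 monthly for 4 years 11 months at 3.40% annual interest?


Present value of an ordinary annuity: PV = PMT × (1 − (1 + r)^(−n)) / r
Monthly rate r = 0.034/12 ≈ 0.00283333, n = 59
PV = $100.00 × (1 − (1 + 0.034/12)^(−59)) / (0.034/12)
PV = $100.00 × 54.261671
PV = $5,426.17

PV = PMT × (1-(1+r)^(-n))/r = $5,426.17


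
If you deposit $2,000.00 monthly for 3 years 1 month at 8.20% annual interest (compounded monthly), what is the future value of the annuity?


Future value of an ordinary annuity: FV = PMT × ((1 + r)^n − 1) / r
Monthly rate r = 0.082/12 ≈ 0.00683333, n = 37
FV = $2,000.00 × ((1 + 0.082/12)^37 − 1) / (0.082/12)
FV = $2,000.00 × 41.935876
FV = $83,871.75

FV = PMT × ((1+r)^n - 1)/r = $83,871.75


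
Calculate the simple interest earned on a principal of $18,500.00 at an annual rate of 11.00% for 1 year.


Simple interest formula: I = P × r × t
I = $18,500.00 × 0.11 × 1
I = $2,035.00

I = P × r × t = $2,035.00


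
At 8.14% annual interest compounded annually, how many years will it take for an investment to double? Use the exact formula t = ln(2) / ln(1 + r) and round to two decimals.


Doubling condition: (1 + r)^t = 2
Take ln of both sides: t × ln(1 + r) = ln(2)
t = ln(2) / ln(1 + r)
t = 0.693147 / 0.078256
t = 8.86

t = ln(2) / ln(1 + r) = 8.86 years


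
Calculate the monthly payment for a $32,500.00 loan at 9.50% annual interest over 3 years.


Loan payment formula: PMT = PV × r / (1 − (1 + r)^(−n))
Monthly rate r = 0.095/12 ≈ 0.00791667, n = 36 months
Denominator: 1 − (1 + 0.095/12)^(−36) = 0.247141
PMT = $32,500.00 × (0.095/12) / 0.247141
PMT = $1,041.07 per month

PMT = PV × r / (1-(1+r)^(-n)) = $1,041.07/month


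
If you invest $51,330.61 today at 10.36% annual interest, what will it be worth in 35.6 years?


Future value formula: FV = PV × (1 + r)^t
FV = $51,330.61 × (1 + 0.1036)^35.6
FV = $51,330.61 × 33.4269097
FV = $1,715,823.67

FV = PV × (1 + r)^t = $1,715,823.67


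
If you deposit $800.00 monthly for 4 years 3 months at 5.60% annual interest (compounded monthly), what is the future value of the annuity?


Future value of an ordinary annuity: FV = PMT × ((1 + r)^n − 1) / r
Monthly rate r = 0.056/12 ≈ 0.00466667, n = 51
FV = $800.00 × ((1 + 0.056/12)^51 − 1) / (0.056/12)
FV = $800.00 × 57.430075
FV = $45,944.06

FV = PMT × ((1+r)^n - 1)/r = $45,944.06


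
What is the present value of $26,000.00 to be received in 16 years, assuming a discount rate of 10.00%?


Present value formula: PV = FV / (1 + r)^t
PV = $26,000.00 / (1 + 0.1)^16
PV = $26,000.00 / 4.594973
PV = $5,658.36

PV = FV / (1 + r)^t = $5,658.36


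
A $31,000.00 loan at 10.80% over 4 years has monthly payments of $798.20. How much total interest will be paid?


Total paid over the life of the loan = PMT × n.
Total paid = $798.20 × 48 = $38,313.60
Total interest = total paid − principal = $38,313.60 − $31,000.00 = $7,313.60

Total interest = (PMT × n) - PV = $7,313.60


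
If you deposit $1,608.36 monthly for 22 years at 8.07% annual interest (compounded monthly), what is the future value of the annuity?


Future value of an ordinary annuity: FV = PMT × ((1 + r)^n − 1) / r
Monthly rate r = 0.0807/12 = 0.006725, n = 264
FV = $1,608.36 × ((1 + 0.0807/12)^264 − 1) / (0.0807/12)
FV = $1,608.36 × 723.816425
FV = $1,164,157.39

FV = PMT × ((1+r)^n - 1)/r = $1,164,157.39


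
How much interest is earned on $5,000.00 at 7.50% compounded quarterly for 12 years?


Compound interest earned = final amount − principal.
A = P(1 + r/n)^(nt) = $5,000.00 × (1 + 0.075/4)^(4 × 12) = $12,195.96
Interest = A − P = $12,195.96 − $5,000.00 = $7,195.96

Interest = A - P = $7,195.96


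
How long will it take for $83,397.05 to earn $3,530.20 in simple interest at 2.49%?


Rearrange the simple interest formula for t:
I = P × r × t  ⇒  t = I / (P × r)
t = $3,530.20 / ($83,397.05 × 0.0249)
t = 1.7

t = I/(P×r) = 1.7 years


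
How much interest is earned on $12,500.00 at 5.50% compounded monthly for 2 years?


Compound interest earned = final amount − principal.
A = P(1 + r/n)^(nt) = $12,500.00 × (1 + 0.055/12)^(12 × 2) = $13,949.97
Interest = A − P = $13,949.97 − $12,500.00 = $1,449.97

Interest = A - P = $1,449.97


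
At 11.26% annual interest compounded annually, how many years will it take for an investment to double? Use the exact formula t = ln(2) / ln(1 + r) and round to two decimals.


Doubling condition: (1 + r)^t = 2
Take ln of both sides: t × ln(1 + r) = ln(2)
t = ln(2) / ln(1 + r)
t = 0.693147 / 0.106700
t = 6.50

t = ln(2) / ln(1 + r) = 6.50 years


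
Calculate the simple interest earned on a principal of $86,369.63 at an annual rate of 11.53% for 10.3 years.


Simple interest formula: I = P × r × t
I = $86,369.63 × 0.1153 × 10.3
I = $102,571.71

I = P × r × t = $102,571.71


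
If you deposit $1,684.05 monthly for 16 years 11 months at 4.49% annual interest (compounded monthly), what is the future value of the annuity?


Future value of an ordinary annuity: FV = PMT × ((1 + r)^n − 1) / r
Monthly rate r = 0.0449/12 ≈ 0.00374167, n = 203
FV = $1,684.05 × ((1 + 0.0449/12)^203 − 1) / (0.0449/12)
FV = $1,684.05 × 303.154894
FV = $510,528.00

FV = PMT × ((1+r)^n - 1)/r = $510,528.00
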